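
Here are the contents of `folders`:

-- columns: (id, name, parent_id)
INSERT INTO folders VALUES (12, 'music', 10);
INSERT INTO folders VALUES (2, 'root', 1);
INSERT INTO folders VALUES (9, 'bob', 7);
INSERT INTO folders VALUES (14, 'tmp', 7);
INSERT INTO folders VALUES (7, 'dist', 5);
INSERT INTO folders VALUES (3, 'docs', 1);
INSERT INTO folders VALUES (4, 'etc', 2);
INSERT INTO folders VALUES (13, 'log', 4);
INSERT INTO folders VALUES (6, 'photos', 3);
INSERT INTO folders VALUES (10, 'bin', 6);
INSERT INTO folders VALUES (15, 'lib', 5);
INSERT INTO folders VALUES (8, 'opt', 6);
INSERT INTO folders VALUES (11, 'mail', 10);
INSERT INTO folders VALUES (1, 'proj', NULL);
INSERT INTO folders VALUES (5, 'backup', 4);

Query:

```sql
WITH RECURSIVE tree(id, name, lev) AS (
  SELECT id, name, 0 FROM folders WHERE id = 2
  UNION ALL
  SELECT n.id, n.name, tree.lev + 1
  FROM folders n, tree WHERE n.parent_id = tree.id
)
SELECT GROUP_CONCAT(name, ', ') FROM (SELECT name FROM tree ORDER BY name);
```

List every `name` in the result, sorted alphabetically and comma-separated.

Base: id=2 (root) at lev 0.
Iteration 1: rows with parent_id in {2} -> etc (id 4, lev 1).
Iteration 2: rows with parent_id in {4} -> backup (id 5, lev 2), log (id 13, lev 2).
Iteration 3: rows with parent_id in {5,13} -> dist (id 7, lev 3), lib (id 15, lev 3).
Iteration 4: rows with parent_id in {7,15} -> bob (id 9, lev 4), tmp (id 14, lev 4).
Iteration 5: no rows with parent_id in {9,14}; recursion stops.

backup, bob, dist, etc, lib, log, root, tmp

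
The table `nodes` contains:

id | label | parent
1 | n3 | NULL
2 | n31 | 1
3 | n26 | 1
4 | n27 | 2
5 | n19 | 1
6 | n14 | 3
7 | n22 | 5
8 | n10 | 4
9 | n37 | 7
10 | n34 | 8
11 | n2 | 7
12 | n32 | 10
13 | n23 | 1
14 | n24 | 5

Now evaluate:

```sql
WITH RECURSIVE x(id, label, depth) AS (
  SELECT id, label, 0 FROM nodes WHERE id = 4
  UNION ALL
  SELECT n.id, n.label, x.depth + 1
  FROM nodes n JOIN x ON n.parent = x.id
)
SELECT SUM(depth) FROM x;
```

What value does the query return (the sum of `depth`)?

6

Base: id=4 (n27) at depth 0.
Iteration 1: rows with parent in {4} -> n10 (id 8, depth 1).
Iteration 2: rows with parent in {8} -> n34 (id 10, depth 2).
Iteration 3: rows with parent in {10} -> n32 (id 12, depth 3).
Iteration 4: no rows with parent in {12}; recursion stops.
SUM(depth) = 0 + 1 + 2 + 3 = 6.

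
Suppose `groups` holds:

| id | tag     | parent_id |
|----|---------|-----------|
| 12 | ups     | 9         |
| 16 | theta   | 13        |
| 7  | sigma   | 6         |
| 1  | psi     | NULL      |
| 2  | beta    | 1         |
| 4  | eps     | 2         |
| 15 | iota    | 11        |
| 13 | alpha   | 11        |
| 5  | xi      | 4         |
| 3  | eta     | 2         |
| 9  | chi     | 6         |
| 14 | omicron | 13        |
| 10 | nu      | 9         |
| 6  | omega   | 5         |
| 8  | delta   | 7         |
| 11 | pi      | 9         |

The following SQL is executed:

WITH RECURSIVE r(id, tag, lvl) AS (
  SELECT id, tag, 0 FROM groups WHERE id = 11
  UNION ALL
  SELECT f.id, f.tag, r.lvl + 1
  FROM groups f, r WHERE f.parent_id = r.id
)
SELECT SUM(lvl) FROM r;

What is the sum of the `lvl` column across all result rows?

6

Base: id=11 (pi) at lvl 0.
Iteration 1: rows with parent_id in {11} -> alpha (id 13, lvl 1), iota (id 15, lvl 1).
Iteration 2: rows with parent_id in {13,15} -> omicron (id 14, lvl 2), theta (id 16, lvl 2).
Iteration 3: no rows with parent_id in {14,16}; recursion stops.
SUM(lvl) = 0 + 1 + 1 + 2 + 2 = 6.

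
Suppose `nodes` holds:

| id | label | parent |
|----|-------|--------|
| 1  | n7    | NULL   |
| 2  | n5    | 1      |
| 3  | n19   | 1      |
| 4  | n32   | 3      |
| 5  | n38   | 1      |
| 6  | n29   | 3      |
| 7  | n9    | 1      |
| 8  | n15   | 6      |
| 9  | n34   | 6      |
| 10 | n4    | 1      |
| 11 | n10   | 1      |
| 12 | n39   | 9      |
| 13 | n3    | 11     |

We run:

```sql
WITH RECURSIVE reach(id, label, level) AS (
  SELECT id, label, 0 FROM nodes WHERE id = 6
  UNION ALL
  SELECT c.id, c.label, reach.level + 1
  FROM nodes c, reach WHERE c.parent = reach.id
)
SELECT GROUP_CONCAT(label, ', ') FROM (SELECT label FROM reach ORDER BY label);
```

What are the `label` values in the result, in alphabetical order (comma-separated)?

n15, n29, n34, n39

Base: id=6 (n29) at level 0.
Iteration 1: rows with parent in {6} -> n15 (id 8, level 1), n34 (id 9, level 1).
Iteration 2: rows with parent in {8,9} -> n39 (id 12, level 2).
Iteration 3: no rows with parent in {12}; recursion stops.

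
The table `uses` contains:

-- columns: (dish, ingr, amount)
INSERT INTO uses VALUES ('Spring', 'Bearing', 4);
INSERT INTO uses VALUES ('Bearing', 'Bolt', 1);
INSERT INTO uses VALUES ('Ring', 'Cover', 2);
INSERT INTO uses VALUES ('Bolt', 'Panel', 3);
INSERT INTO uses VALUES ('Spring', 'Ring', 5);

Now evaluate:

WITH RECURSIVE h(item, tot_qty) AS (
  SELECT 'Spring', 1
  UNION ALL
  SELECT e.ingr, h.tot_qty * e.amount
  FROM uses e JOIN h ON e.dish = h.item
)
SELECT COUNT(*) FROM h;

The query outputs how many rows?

Base: (Spring, tot_qty=1).
Iteration 1: components of {Spring} -> Bearing = 1*4 = 4, Ring = 1*5 = 5.
Iteration 2: components of {Bearing,Ring} -> Bolt = 4*1 = 4, Cover = 5*2 = 10.
Iteration 3: components of {Bolt,Cover} -> Panel = 4*3 = 12.
Iteration 4: no further components; recursion stops.
Total rows emitted: 6.

6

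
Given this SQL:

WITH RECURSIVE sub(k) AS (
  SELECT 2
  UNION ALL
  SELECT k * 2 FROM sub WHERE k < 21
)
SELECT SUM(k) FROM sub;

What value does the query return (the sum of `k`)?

Base: k=2.
Iteration 1: 2 < 21 holds -> k = 2 * 2 = 4.
Iteration 2: 4 < 21 holds -> k = 4 * 2 = 8.
Iteration 3: 8 < 21 holds -> k = 8 * 2 = 16.
Iteration 4: 16 < 21 holds -> k = 16 * 2 = 32.
Iteration 5: 32 < 21 fails; recursion stops.
SUM(k) = 2 + 4 + 8 + 16 + 32 = 62.

62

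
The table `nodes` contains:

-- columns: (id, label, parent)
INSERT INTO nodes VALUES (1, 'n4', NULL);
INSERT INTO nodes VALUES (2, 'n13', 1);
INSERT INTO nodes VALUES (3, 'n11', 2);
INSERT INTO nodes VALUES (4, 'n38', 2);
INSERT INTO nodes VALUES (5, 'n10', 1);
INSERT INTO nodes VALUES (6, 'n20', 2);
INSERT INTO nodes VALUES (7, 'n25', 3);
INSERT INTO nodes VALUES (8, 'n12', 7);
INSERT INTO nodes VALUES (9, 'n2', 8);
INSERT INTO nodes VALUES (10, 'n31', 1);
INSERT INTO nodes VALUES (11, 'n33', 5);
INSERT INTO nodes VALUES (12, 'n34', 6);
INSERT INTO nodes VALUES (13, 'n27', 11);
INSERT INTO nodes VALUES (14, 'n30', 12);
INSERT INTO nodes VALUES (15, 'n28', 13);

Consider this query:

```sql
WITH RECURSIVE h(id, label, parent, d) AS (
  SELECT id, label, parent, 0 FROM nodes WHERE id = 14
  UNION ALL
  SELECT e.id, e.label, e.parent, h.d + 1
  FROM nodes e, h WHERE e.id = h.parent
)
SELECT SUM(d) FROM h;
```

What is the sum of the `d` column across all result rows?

10

Base: id=14 (n30), parent=12, d 0.
Iteration 1: join on id=12 -> n34 (id 12, parent=6, d 1).
Iteration 2: join on id=6 -> n20 (id 6, parent=2, d 2).
Iteration 3: join on id=2 -> n13 (id 2, parent=1, d 3).
Iteration 4: join on id=1 -> n4 (id 1, parent=NULL, d 4).
Iteration 5: parent is NULL; no match; recursion stops.
SUM(d) = 0 + 1 + 2 + 3 + 4 = 10.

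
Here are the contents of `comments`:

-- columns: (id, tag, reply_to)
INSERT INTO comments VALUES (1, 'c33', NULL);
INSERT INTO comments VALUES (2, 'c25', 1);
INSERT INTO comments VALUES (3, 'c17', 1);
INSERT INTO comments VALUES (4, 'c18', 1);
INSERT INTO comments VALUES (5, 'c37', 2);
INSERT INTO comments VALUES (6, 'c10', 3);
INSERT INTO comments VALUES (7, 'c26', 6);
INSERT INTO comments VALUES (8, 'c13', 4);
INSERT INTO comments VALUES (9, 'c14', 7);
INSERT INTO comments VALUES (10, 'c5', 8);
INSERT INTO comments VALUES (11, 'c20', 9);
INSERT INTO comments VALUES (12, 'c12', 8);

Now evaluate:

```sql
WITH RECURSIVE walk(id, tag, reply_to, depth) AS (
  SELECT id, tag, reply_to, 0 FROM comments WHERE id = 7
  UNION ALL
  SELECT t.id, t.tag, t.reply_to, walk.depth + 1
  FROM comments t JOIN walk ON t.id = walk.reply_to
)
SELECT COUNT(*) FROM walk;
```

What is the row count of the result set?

Base: id=7 (c26), reply_to=6, depth 0.
Iteration 1: join on id=6 -> c10 (id 6, reply_to=3, depth 1).
Iteration 2: join on id=3 -> c17 (id 3, reply_to=1, depth 2).
Iteration 3: join on id=1 -> c33 (id 1, reply_to=NULL, depth 3).
Iteration 4: reply_to is NULL; no match; recursion stops.
Total rows emitted: 4.

4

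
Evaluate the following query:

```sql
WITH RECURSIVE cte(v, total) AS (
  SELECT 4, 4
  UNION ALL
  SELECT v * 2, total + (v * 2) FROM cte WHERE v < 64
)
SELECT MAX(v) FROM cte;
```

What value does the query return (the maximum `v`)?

64

Base: v=4, total=4.
Iteration 1: 4 < 64 holds -> v = 4 * 2 = 8, total = 4 + 8 = 12.
Iteration 2: 8 < 64 holds -> v = 8 * 2 = 16, total = 12 + 16 = 28.
Iteration 3: 16 < 64 holds -> v = 16 * 2 = 32, total = 28 + 32 = 60.
Iteration 4: 32 < 64 holds -> v = 32 * 2 = 64, total = 60 + 64 = 124.
Iteration 5: 64 < 64 fails; recursion stops.
v values: 4, 8, 16, 32, 64; the maximum is 64.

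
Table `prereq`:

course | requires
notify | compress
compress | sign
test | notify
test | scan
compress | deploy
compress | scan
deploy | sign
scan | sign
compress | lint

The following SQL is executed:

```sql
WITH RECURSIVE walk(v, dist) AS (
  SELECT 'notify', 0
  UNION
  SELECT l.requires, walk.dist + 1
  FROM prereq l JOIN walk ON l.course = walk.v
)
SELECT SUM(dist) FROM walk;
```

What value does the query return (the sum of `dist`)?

Base: (notify, dist=0).
Iteration 1: edges from {notify} -> (compress, dist=1).
Iteration 2: edges from {compress} -> (deploy, dist=2), (lint, dist=2), (scan, dist=2), (sign, dist=2).
Iteration 3: edges from {deploy,lint,scan,sign} -> (sign, dist=3). [UNION drops 1 duplicate row(s)]
Iteration 4: no outgoing edges from {sign}; recursion stops.
SUM(dist) = 0 + 1 + 2 + 2 + 2 + 2 + 3 = 12.

12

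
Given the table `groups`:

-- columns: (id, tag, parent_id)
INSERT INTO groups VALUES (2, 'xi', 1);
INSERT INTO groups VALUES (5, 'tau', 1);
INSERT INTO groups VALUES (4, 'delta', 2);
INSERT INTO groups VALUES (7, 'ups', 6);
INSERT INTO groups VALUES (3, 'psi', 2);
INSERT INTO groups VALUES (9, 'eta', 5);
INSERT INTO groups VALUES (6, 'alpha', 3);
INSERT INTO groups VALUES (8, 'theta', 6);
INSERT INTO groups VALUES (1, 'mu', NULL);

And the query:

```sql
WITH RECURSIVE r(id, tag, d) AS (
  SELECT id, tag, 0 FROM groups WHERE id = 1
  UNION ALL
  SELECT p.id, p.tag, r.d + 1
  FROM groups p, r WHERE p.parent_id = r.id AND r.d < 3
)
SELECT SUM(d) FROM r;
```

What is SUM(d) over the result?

11

Base: id=1 (mu) at d 0.
Iteration 1: rows with parent_id in {1} -> xi (id 2, d 1), tau (id 5, d 1).
Iteration 2: rows with parent_id in {2,5} -> psi (id 3, d 2), delta (id 4, d 2), eta (id 9, d 2).
Iteration 3: rows with parent_id in {3,4,9} -> alpha (id 6, d 3).
Iteration 4: d < 3 fails for all current rows; recursion stops.
SUM(d) = 0 + 1 + 1 + 2 + 2 + 2 + 3 = 11.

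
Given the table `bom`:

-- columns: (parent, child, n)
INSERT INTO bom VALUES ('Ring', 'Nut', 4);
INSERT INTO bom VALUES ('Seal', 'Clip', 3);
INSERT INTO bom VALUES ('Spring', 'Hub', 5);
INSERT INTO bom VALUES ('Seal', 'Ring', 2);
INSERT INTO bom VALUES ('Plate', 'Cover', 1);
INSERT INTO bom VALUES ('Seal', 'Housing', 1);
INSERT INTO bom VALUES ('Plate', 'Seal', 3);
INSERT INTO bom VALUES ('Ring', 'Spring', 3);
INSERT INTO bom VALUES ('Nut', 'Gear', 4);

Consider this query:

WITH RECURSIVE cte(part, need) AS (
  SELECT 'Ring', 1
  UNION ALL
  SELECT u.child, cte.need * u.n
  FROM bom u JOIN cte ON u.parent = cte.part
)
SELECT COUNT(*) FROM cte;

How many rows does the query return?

5

Base: (Ring, need=1).
Iteration 1: components of {Ring} -> Nut = 1*4 = 4, Spring = 1*3 = 3.
Iteration 2: components of {Nut,Spring} -> Gear = 4*4 = 16, Hub = 3*5 = 15.
Iteration 3: no further components; recursion stops.
Total rows emitted: 5.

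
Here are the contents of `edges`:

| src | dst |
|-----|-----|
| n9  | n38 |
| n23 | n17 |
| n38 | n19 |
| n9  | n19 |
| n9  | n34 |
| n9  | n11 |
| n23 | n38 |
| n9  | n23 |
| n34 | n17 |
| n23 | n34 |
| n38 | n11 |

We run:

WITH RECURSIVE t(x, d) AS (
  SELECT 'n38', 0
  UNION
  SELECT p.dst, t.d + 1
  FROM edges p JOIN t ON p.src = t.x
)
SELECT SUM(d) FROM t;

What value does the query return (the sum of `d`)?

Base: (n38, d=0).
Iteration 1: edges from {n38} -> (n11, d=1), (n19, d=1).
Iteration 2: no outgoing edges from {n11,n19}; recursion stops.
SUM(d) = 0 + 1 + 1 = 2.

2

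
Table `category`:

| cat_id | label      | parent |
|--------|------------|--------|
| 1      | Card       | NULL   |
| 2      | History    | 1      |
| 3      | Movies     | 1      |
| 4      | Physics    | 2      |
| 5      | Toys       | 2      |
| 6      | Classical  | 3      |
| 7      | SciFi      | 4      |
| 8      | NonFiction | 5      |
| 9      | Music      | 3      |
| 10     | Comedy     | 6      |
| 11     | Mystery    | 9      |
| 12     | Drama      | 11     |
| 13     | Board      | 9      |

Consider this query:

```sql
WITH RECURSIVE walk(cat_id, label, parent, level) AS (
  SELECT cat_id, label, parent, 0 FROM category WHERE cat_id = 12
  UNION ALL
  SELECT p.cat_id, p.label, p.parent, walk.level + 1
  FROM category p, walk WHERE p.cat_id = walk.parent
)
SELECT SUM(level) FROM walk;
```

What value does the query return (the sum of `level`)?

10

Base: cat_id=12 (Drama), parent=11, level 0.
Iteration 1: join on cat_id=11 -> Mystery (id 11, parent=9, level 1).
Iteration 2: join on cat_id=9 -> Music (id 9, parent=3, level 2).
Iteration 3: join on cat_id=3 -> Movies (id 3, parent=1, level 3).
Iteration 4: join on cat_id=1 -> Card (id 1, parent=NULL, level 4).
Iteration 5: parent is NULL; no match; recursion stops.
SUM(level) = 0 + 1 + 2 + 3 + 4 = 10.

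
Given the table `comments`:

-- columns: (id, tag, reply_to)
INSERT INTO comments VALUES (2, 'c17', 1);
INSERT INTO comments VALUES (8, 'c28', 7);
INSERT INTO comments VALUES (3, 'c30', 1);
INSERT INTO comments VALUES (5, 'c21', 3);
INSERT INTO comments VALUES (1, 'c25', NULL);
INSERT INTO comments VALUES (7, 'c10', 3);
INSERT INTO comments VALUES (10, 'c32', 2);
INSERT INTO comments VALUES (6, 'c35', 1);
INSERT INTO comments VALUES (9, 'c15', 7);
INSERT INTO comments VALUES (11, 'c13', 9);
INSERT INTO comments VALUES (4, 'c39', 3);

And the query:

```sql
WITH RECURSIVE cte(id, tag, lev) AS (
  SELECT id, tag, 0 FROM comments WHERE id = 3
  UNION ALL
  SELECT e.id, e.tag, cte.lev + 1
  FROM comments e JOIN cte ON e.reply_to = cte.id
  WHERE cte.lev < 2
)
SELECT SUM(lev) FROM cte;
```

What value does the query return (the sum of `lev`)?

Base: id=3 (c30) at lev 0.
Iteration 1: rows with reply_to in {3} -> c39 (id 4, lev 1), c21 (id 5, lev 1), c10 (id 7, lev 1).
Iteration 2: rows with reply_to in {4,5,7} -> c28 (id 8, lev 2), c15 (id 9, lev 2).
Iteration 3: lev < 2 fails for all current rows; recursion stops.
SUM(lev) = 0 + 1 + 1 + 1 + 2 + 2 = 7.

7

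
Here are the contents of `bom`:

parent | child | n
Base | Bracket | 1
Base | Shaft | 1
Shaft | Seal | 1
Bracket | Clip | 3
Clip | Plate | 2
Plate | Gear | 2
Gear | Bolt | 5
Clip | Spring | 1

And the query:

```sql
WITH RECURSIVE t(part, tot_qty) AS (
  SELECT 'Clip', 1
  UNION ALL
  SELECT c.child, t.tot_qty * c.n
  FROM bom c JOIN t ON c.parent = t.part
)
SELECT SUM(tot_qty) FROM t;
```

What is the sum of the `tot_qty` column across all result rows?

28

Base: (Clip, tot_qty=1).
Iteration 1: components of {Clip} -> Plate = 1*2 = 2, Spring = 1*1 = 1.
Iteration 2: components of {Plate,Spring} -> Gear = 2*2 = 4.
Iteration 3: components of {Gear} -> Bolt = 4*5 = 20.
Iteration 4: no further components; recursion stops.
SUM(tot_qty) = 1 + 2 + 1 + 4 + 20 = 28.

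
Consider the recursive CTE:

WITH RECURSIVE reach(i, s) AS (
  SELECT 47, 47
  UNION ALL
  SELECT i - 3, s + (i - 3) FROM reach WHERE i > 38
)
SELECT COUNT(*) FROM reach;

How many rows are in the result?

Base: i=47, s=47.
Iteration 1: 47 > 38 holds -> i = 47 - 3 = 44, s = 47 + 44 = 91.
Iteration 2: 44 > 38 holds -> i = 44 - 3 = 41, s = 91 + 41 = 132.
Iteration 3: 41 > 38 holds -> i = 41 - 3 = 38, s = 132 + 38 = 170.
Iteration 4: 38 > 38 fails; recursion stops.
Total rows emitted: 4.

4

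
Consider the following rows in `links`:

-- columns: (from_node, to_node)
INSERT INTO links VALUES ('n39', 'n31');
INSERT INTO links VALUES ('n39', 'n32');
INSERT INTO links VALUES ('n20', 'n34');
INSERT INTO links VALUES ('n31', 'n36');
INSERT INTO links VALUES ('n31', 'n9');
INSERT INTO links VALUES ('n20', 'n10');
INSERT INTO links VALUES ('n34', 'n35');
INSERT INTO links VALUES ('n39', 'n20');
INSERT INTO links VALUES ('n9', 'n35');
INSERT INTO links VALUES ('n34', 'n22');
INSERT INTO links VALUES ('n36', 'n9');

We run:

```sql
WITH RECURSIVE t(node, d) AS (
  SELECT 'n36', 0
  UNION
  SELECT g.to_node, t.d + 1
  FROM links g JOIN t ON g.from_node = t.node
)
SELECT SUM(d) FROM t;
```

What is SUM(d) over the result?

3

Base: (n36, d=0).
Iteration 1: edges from {n36} -> (n9, d=1).
Iteration 2: edges from {n9} -> (n35, d=2).
Iteration 3: no outgoing edges from {n35}; recursion stops.
SUM(d) = 0 + 1 + 2 = 3.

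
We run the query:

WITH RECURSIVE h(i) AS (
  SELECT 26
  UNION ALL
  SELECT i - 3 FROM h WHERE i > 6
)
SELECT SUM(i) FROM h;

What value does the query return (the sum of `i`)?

Base: i=26.
Iteration 1: 26 > 6 holds -> i = 26 - 3 = 23.
Iteration 2: 23 > 6 holds -> i = 23 - 3 = 20.
Iteration 3: 20 > 6 holds -> i = 20 - 3 = 17.
Iteration 4: 17 > 6 holds -> i = 17 - 3 = 14.
Iteration 5: 14 > 6 holds -> i = 14 - 3 = 11.
Iteration 6: 11 > 6 holds -> i = 11 - 3 = 8.
Iteration 7: 8 > 6 holds -> i = 8 - 3 = 5.
Iteration 8: 5 > 6 fails; recursion stops.
SUM(i) = 26 + 23 + 20 + 17 + 14 + 11 + 8 + 5 = 124.

124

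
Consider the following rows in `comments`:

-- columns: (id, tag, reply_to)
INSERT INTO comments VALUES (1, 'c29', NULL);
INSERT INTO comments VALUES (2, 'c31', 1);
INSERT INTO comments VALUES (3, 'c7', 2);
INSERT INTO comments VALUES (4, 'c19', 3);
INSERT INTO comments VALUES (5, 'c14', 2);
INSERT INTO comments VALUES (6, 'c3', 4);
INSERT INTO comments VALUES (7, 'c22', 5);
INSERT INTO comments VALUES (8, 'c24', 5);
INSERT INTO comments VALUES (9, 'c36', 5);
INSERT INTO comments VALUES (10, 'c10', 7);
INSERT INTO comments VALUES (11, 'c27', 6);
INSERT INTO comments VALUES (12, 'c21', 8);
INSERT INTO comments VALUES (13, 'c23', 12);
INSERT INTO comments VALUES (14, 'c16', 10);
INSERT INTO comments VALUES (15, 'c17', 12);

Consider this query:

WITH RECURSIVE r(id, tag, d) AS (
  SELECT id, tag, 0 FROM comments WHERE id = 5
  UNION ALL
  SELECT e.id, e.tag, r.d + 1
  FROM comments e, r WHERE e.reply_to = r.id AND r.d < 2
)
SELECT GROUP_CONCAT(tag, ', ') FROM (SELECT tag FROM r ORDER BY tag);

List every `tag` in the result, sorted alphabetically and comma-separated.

c10, c14, c21, c22, c24, c36

Base: id=5 (c14) at d 0.
Iteration 1: rows with reply_to in {5} -> c22 (id 7, d 1), c24 (id 8, d 1), c36 (id 9, d 1).
Iteration 2: rows with reply_to in {7,8,9} -> c10 (id 10, d 2), c21 (id 12, d 2).
Iteration 3: d < 2 fails for all current rows; recursion stops.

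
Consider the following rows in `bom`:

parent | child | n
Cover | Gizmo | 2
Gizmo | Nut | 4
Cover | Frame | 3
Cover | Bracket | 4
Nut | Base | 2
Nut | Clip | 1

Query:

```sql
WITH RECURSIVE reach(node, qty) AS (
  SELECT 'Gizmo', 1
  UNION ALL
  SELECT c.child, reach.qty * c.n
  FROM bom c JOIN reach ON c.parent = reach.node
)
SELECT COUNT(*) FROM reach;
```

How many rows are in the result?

Base: (Gizmo, qty=1).
Iteration 1: components of {Gizmo} -> Nut = 1*4 = 4.
Iteration 2: components of {Nut} -> Base = 4*2 = 8, Clip = 4*1 = 4.
Iteration 3: no further components; recursion stops.
Total rows emitted: 4.

4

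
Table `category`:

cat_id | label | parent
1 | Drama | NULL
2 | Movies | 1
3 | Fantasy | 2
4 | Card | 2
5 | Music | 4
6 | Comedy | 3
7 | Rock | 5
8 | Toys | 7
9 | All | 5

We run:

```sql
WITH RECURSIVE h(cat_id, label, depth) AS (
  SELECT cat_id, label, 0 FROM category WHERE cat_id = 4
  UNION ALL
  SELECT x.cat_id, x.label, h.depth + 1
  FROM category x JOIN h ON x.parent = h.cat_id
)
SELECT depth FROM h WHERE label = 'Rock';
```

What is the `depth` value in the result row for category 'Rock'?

2

Base: cat_id=4 (Card) at depth 0.
Iteration 1: rows with parent in {4} -> Music (id 5, depth 1).
Iteration 2: rows with parent in {5} -> Rock (id 7, depth 2), All (id 9, depth 2).
Iteration 3: rows with parent in {7,9} -> Toys (id 8, depth 3).
Iteration 4: no rows with parent in {8}; recursion stops.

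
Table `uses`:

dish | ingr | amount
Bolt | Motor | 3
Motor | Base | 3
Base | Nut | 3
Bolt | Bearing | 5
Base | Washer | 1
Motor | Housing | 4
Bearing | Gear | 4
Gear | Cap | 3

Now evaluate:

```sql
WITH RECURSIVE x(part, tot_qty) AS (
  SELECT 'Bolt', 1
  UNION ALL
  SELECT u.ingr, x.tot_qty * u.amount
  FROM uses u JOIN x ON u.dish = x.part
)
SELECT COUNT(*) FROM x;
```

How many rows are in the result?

Base: (Bolt, tot_qty=1).
Iteration 1: components of {Bolt} -> Bearing = 1*5 = 5, Motor = 1*3 = 3.
Iteration 2: components of {Bearing,Motor} -> Base = 3*3 = 9, Gear = 5*4 = 20, Housing = 3*4 = 12.
Iteration 3: components of {Base,Gear,Housing} -> Cap = 20*3 = 60, Nut = 9*3 = 27, Washer = 9*1 = 9.
Iteration 4: no further components; recursion stops.
Total rows emitted: 9.

9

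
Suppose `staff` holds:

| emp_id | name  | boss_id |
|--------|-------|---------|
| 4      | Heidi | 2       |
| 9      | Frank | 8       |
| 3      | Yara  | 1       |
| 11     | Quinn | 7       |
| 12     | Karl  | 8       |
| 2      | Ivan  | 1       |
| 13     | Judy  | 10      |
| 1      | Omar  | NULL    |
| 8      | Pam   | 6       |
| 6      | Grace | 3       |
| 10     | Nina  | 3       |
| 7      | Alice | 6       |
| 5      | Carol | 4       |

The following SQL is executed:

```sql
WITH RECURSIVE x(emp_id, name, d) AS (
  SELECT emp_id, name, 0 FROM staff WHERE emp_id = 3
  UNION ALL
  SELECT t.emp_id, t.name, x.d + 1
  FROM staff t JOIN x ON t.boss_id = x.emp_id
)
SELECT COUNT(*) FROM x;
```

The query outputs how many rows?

Base: emp_id=3 (Yara) at d 0.
Iteration 1: rows with boss_id in {3} -> Grace (id 6, d 1), Nina (id 10, d 1).
Iteration 2: rows with boss_id in {6,10} -> Alice (id 7, d 2), Pam (id 8, d 2), Judy (id 13, d 2).
Iteration 3: rows with boss_id in {7,8,13} -> Frank (id 9, d 3), Quinn (id 11, d 3), Karl (id 12, d 3).
Iteration 4: no rows with boss_id in {9,11,12}; recursion stops.
Total rows emitted: 9.

9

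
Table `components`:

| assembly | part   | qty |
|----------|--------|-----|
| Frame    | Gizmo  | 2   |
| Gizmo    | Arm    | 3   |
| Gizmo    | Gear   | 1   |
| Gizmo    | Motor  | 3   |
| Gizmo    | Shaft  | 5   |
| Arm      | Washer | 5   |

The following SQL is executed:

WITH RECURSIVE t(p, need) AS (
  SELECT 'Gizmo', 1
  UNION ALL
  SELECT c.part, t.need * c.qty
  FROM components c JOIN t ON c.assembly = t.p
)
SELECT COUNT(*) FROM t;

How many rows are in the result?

Base: (Gizmo, need=1).
Iteration 1: components of {Gizmo} -> Arm = 1*3 = 3, Gear = 1*1 = 1, Motor = 1*3 = 3, Shaft = 1*5 = 5.
Iteration 2: components of {Arm,Gear,Motor,Shaft} -> Washer = 3*5 = 15.
Iteration 3: no further components; recursion stops.
Total rows emitted: 6.

6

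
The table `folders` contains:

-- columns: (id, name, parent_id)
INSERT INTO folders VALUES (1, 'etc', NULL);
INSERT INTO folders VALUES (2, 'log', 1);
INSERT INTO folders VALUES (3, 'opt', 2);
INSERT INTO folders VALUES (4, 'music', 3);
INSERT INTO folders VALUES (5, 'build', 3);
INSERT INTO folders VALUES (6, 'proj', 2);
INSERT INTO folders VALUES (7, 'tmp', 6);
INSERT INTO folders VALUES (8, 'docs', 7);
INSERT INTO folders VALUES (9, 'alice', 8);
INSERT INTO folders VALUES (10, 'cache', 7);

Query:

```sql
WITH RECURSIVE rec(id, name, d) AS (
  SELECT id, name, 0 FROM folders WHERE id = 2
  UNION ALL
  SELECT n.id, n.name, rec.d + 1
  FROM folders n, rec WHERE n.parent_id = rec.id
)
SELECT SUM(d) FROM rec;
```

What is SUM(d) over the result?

Base: id=2 (log) at d 0.
Iteration 1: rows with parent_id in {2} -> opt (id 3, d 1), proj (id 6, d 1).
Iteration 2: rows with parent_id in {3,6} -> music (id 4, d 2), build (id 5, d 2), tmp (id 7, d 2).
Iteration 3: rows with parent_id in {4,5,7} -> docs (id 8, d 3), cache (id 10, d 3).
Iteration 4: rows with parent_id in {8,10} -> alice (id 9, d 4).
Iteration 5: no rows with parent_id in {9}; recursion stops.
SUM(d) = 0 + 1 + 1 + 2 + 2 + 2 + 3 + 3 + 4 = 18.

18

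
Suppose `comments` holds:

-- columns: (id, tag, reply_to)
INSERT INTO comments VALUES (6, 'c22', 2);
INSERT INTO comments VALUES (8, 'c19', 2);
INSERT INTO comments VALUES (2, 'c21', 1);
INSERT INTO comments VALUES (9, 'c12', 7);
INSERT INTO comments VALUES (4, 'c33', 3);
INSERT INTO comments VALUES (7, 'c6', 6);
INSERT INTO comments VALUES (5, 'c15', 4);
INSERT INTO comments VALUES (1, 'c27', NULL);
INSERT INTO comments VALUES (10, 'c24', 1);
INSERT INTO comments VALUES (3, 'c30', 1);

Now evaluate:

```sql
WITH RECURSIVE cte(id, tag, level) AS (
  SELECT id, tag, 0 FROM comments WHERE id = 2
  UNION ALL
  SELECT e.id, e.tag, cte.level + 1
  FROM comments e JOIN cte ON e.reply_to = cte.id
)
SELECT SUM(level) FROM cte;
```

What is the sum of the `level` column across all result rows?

Base: id=2 (c21) at level 0.
Iteration 1: rows with reply_to in {2} -> c22 (id 6, level 1), c19 (id 8, level 1).
Iteration 2: rows with reply_to in {6,8} -> c6 (id 7, level 2).
Iteration 3: rows with reply_to in {7} -> c12 (id 9, level 3).
Iteration 4: no rows with reply_to in {9}; recursion stops.
SUM(level) = 0 + 1 + 1 + 2 + 3 = 7.

7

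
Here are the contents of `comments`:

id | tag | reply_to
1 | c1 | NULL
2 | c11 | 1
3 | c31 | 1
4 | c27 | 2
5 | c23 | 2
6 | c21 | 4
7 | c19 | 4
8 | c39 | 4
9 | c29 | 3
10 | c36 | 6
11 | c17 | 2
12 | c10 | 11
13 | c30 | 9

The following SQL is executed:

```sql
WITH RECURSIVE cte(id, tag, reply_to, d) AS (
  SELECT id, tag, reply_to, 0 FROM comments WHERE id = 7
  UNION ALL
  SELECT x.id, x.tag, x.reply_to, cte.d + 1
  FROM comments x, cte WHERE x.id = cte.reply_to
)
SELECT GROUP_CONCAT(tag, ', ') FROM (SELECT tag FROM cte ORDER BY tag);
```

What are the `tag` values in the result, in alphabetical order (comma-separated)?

c1, c11, c19, c27

Base: id=7 (c19), reply_to=4, d 0.
Iteration 1: join on id=4 -> c27 (id 4, reply_to=2, d 1).
Iteration 2: join on id=2 -> c11 (id 2, reply_to=1, d 2).
Iteration 3: join on id=1 -> c1 (id 1, reply_to=NULL, d 3).
Iteration 4: reply_to is NULL; no match; recursion stops.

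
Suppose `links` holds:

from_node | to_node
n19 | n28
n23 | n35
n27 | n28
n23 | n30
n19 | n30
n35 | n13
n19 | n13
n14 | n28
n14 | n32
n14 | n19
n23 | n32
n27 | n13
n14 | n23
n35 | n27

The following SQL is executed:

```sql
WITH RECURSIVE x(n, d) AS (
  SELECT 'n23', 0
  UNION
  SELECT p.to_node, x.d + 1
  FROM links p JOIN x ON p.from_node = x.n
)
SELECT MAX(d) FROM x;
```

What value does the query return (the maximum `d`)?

3

Base: (n23, d=0).
Iteration 1: edges from {n23} -> (n30, d=1), (n32, d=1), (n35, d=1).
Iteration 2: edges from {n30,n32,n35} -> (n13, d=2), (n27, d=2).
Iteration 3: edges from {n13,n27} -> (n13, d=3), (n28, d=3).
Iteration 4: no outgoing edges from {n13,n28}; recursion stops.
d values: 0, 1, 1, 1, 2, 2, 3, 3; the maximum is 3.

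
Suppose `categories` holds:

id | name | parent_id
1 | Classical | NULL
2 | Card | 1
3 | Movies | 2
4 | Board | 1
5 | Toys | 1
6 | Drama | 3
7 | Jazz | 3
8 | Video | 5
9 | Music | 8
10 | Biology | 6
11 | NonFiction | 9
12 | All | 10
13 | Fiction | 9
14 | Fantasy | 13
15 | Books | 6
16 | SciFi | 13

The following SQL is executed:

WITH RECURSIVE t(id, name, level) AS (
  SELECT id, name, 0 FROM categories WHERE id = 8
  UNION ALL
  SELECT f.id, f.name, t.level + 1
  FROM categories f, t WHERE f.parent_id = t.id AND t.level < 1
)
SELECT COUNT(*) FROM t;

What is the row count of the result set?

Base: id=8 (Video) at level 0.
Iteration 1: rows with parent_id in {8} -> Music (id 9, level 1).
Iteration 2: level < 1 fails for all current rows; recursion stops.
Total rows emitted: 2.

2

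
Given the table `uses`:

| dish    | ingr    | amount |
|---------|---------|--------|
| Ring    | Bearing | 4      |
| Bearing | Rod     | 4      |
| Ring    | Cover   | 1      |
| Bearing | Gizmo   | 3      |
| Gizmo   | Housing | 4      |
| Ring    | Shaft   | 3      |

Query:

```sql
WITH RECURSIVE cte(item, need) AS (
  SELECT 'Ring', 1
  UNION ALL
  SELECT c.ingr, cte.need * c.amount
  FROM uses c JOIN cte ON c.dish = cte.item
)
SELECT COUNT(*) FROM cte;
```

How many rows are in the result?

Base: (Ring, need=1).
Iteration 1: components of {Ring} -> Bearing = 1*4 = 4, Cover = 1*1 = 1, Shaft = 1*3 = 3.
Iteration 2: components of {Bearing,Cover,Shaft} -> Gizmo = 4*3 = 12, Rod = 4*4 = 16.
Iteration 3: components of {Gizmo,Rod} -> Housing = 12*4 = 48.
Iteration 4: no further components; recursion stops.
Total rows emitted: 7.

7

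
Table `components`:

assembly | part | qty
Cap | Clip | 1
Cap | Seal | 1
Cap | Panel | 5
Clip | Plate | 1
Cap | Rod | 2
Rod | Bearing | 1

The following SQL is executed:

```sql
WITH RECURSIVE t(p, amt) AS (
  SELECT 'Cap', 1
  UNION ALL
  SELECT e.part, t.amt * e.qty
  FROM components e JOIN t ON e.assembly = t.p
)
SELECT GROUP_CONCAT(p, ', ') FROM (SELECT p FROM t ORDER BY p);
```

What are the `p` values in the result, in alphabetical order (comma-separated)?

Bearing, Cap, Clip, Panel, Plate, Rod, Seal

Base: (Cap, amt=1).
Iteration 1: components of {Cap} -> Clip = 1*1 = 1, Panel = 1*5 = 5, Rod = 1*2 = 2, Seal = 1*1 = 1.
Iteration 2: components of {Clip,Panel,Rod,Seal} -> Bearing = 2*1 = 2, Plate = 1*1 = 1.
Iteration 3: no further components; recursion stops.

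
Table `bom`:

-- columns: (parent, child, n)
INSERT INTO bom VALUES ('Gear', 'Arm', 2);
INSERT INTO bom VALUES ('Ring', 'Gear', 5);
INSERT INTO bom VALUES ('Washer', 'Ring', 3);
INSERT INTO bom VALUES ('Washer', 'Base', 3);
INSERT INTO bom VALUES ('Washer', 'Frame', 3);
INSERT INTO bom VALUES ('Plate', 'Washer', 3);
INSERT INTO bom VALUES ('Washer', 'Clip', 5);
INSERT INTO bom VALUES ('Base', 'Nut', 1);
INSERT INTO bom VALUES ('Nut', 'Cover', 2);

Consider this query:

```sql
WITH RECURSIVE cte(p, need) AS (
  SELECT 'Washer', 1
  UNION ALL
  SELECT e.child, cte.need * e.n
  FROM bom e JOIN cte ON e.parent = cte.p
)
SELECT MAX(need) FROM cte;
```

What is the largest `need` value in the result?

30

Base: (Washer, need=1).
Iteration 1: components of {Washer} -> Base = 1*3 = 3, Clip = 1*5 = 5, Frame = 1*3 = 3, Ring = 1*3 = 3.
Iteration 2: components of {Base,Clip,Frame,Ring} -> Gear = 3*5 = 15, Nut = 3*1 = 3.
Iteration 3: components of {Gear,Nut} -> Arm = 15*2 = 30, Cover = 3*2 = 6.
Iteration 4: no further components; recursion stops.
need values: 1, 3, 5, 3, 3, 3, 15, 6, 30; the maximum is 30.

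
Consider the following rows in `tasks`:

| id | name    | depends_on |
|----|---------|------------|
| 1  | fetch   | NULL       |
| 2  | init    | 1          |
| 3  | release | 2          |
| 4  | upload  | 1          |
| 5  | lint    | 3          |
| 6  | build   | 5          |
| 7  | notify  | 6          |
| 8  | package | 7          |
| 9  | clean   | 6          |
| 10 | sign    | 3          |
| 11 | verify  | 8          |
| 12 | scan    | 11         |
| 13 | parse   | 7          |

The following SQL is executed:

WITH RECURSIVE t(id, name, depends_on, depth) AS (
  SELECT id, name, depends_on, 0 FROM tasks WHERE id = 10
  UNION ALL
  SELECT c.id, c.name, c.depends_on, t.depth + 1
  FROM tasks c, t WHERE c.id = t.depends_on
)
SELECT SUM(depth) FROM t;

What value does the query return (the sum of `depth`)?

6

Base: id=10 (sign), depends_on=3, depth 0.
Iteration 1: join on id=3 -> release (id 3, depends_on=2, depth 1).
Iteration 2: join on id=2 -> init (id 2, depends_on=1, depth 2).
Iteration 3: join on id=1 -> fetch (id 1, depends_on=NULL, depth 3).
Iteration 4: depends_on is NULL; no match; recursion stops.
SUM(depth) = 0 + 1 + 2 + 3 = 6.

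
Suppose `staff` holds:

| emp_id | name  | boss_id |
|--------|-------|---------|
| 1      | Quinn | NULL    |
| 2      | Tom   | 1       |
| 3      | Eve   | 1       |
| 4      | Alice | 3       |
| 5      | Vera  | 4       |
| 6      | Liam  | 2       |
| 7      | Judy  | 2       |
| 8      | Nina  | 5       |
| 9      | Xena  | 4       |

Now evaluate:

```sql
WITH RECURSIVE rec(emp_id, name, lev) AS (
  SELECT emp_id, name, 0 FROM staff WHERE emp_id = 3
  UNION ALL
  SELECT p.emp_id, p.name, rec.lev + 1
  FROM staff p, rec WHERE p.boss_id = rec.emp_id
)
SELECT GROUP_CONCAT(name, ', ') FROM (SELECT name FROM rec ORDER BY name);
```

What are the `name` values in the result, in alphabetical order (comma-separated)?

Alice, Eve, Nina, Vera, Xena

Base: emp_id=3 (Eve) at lev 0.
Iteration 1: rows with boss_id in {3} -> Alice (id 4, lev 1).
Iteration 2: rows with boss_id in {4} -> Vera (id 5, lev 2), Xena (id 9, lev 2).
Iteration 3: rows with boss_id in {5,9} -> Nina (id 8, lev 3).
Iteration 4: no rows with boss_id in {8}; recursion stops.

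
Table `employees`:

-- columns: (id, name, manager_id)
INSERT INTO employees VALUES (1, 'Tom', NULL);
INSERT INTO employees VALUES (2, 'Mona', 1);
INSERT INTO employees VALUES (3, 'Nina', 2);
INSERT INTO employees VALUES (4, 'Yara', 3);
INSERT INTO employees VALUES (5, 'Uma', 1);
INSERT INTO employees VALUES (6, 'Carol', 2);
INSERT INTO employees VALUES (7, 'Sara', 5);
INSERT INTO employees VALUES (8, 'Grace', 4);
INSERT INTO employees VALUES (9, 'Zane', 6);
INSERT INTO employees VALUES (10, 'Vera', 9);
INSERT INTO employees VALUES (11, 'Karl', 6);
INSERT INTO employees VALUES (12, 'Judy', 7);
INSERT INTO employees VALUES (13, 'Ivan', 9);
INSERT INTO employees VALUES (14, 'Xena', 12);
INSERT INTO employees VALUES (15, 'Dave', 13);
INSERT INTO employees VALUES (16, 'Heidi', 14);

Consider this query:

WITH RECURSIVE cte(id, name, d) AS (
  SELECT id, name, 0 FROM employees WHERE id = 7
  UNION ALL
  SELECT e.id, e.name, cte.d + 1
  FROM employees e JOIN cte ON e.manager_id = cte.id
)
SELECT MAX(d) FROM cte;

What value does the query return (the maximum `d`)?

Base: id=7 (Sara) at d 0.
Iteration 1: rows with manager_id in {7} -> Judy (id 12, d 1).
Iteration 2: rows with manager_id in {12} -> Xena (id 14, d 2).
Iteration 3: rows with manager_id in {14} -> Heidi (id 16, d 3).
Iteration 4: no rows with manager_id in {16}; recursion stops.
d values: 0, 1, 2, 3; the maximum is 3.

3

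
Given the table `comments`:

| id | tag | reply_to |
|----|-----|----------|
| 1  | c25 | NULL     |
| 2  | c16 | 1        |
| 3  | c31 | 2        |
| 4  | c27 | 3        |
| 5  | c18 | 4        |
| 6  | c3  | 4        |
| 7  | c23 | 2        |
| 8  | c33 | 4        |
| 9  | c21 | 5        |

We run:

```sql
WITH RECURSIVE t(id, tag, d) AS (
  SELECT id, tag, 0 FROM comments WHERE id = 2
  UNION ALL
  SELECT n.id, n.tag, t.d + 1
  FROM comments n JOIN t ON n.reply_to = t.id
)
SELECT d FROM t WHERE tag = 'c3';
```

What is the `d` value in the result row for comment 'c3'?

3

Base: id=2 (c16) at d 0.
Iteration 1: rows with reply_to in {2} -> c31 (id 3, d 1), c23 (id 7, d 1).
Iteration 2: rows with reply_to in {3,7} -> c27 (id 4, d 2).
Iteration 3: rows with reply_to in {4} -> c18 (id 5, d 3), c3 (id 6, d 3), c33 (id 8, d 3).
Iteration 4: rows with reply_to in {5,6,8} -> c21 (id 9, d 4).
Iteration 5: no rows with reply_to in {9}; recursion stops.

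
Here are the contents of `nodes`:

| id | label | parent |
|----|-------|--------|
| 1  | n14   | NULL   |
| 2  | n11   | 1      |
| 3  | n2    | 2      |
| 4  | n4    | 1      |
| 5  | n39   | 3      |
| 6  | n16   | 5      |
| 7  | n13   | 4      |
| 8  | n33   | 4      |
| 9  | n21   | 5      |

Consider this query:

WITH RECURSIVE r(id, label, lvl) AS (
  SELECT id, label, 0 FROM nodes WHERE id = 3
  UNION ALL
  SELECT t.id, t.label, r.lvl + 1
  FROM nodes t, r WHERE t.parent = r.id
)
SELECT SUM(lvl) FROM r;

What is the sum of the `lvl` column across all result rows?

5

Base: id=3 (n2) at lvl 0.
Iteration 1: rows with parent in {3} -> n39 (id 5, lvl 1).
Iteration 2: rows with parent in {5} -> n16 (id 6, lvl 2), n21 (id 9, lvl 2).
Iteration 3: no rows with parent in {6,9}; recursion stops.
SUM(lvl) = 0 + 1 + 2 + 2 = 5.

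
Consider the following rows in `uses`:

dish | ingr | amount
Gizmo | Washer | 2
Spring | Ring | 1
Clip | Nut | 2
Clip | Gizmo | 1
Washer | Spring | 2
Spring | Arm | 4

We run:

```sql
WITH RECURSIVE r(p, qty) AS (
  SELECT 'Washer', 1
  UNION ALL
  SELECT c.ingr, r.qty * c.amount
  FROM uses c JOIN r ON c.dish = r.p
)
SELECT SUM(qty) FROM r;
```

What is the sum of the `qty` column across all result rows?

Base: (Washer, qty=1).
Iteration 1: components of {Washer} -> Spring = 1*2 = 2.
Iteration 2: components of {Spring} -> Arm = 2*4 = 8, Ring = 2*1 = 2.
Iteration 3: no further components; recursion stops.
SUM(qty) = 1 + 2 + 2 + 8 = 13.

13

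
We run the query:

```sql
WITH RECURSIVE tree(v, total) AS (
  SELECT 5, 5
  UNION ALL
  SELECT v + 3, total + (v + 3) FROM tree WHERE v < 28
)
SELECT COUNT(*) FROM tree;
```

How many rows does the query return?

9

Base: v=5, total=5.
Iteration 1: 5 < 28 holds -> v = 5 + 3 = 8, total = 5 + 8 = 13.
Iteration 2: 8 < 28 holds -> v = 8 + 3 = 11, total = 13 + 11 = 24.
Iteration 3: 11 < 28 holds -> v = 11 + 3 = 14, total = 24 + 14 = 38.
Iteration 4: 14 < 28 holds -> v = 14 + 3 = 17, total = 38 + 17 = 55.
Iteration 5: 17 < 28 holds -> v = 17 + 3 = 20, total = 55 + 20 = 75.
Iteration 6: 20 < 28 holds -> v = 20 + 3 = 23, total = 75 + 23 = 98.
Iteration 7: 23 < 28 holds -> v = 23 + 3 = 26, total = 98 + 26 = 124.
Iteration 8: 26 < 28 holds -> v = 26 + 3 = 29, total = 124 + 29 = 153.
Iteration 9: 29 < 28 fails; recursion stops.
Total rows emitted: 9.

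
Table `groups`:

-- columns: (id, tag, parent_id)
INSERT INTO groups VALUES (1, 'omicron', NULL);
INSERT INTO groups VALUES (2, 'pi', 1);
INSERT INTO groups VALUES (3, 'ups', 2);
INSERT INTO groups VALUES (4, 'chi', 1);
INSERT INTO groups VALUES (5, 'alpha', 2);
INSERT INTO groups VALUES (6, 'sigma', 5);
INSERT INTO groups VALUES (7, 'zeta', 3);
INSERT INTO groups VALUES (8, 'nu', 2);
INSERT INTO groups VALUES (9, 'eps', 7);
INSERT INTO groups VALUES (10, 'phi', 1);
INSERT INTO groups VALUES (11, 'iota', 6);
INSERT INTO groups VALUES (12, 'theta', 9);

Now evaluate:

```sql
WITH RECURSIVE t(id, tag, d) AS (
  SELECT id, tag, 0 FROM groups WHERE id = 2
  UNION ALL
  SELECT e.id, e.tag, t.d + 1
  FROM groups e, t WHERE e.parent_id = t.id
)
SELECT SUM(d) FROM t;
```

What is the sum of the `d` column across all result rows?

17

Base: id=2 (pi) at d 0.
Iteration 1: rows with parent_id in {2} -> ups (id 3, d 1), alpha (id 5, d 1), nu (id 8, d 1).
Iteration 2: rows with parent_id in {3,5,8} -> sigma (id 6, d 2), zeta (id 7, d 2).
Iteration 3: rows with parent_id in {6,7} -> eps (id 9, d 3), iota (id 11, d 3).
Iteration 4: rows with parent_id in {9,11} -> theta (id 12, d 4).
Iteration 5: no rows with parent_id in {12}; recursion stops.
SUM(d) = 0 + 1 + 1 + 1 + 2 + 2 + 3 + 3 + 4 = 17.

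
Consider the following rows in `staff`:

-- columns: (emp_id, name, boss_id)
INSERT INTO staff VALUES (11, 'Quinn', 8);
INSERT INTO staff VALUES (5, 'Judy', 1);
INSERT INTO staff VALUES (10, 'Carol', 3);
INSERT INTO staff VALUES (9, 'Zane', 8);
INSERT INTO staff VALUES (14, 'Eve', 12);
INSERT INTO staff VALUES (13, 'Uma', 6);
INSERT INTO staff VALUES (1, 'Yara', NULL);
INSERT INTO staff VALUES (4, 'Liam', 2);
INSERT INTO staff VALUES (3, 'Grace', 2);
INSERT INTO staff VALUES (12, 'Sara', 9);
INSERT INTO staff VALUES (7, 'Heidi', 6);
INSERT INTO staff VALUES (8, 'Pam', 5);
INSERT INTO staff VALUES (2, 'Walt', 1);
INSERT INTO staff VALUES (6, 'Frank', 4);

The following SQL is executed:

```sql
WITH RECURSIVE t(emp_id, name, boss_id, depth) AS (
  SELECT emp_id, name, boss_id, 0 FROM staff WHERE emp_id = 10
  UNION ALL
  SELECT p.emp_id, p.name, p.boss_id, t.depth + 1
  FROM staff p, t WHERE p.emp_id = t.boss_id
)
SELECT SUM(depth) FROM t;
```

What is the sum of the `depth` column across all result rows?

6

Base: emp_id=10 (Carol), boss_id=3, depth 0.
Iteration 1: join on emp_id=3 -> Grace (id 3, boss_id=2, depth 1).
Iteration 2: join on emp_id=2 -> Walt (id 2, boss_id=1, depth 2).
Iteration 3: join on emp_id=1 -> Yara (id 1, boss_id=NULL, depth 3).
Iteration 4: boss_id is NULL; no match; recursion stops.
SUM(depth) = 0 + 1 + 2 + 3 = 6.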